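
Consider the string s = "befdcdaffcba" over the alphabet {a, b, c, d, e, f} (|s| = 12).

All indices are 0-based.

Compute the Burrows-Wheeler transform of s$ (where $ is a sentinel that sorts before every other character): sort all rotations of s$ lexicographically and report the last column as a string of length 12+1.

rank  rotation       last
    0  $befdcdaffcba  a
    1  a$befdcdaffcb  b
    2  affcba$befdcd  d
    3  ba$befdcdaffc  c
    4  befdcdaffcba$  $
    5  cba$befdcdaff  f
    6  cdaffcba$befd  d
    7  daffcba$befdc  c
    8  dcdaffcba$bef  f
    9  efdcdaffcba$b  b
   10  fcba$befdcdaf  f
   11  fdcdaffcba$be  e
   12  ffcba$befdcda  a

abdc$fdcfbfea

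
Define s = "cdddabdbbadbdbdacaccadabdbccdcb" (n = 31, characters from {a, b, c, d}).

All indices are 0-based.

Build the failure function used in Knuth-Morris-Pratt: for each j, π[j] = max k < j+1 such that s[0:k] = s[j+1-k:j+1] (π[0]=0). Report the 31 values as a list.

[0, 0, 0, 0, 0, 0, 0, 0, 0, 0, 0, 0, 0, 0, 0, 0, 1, 0, 1, 1, 0, 0, 0, 0, 0, 0, 1, 1, 2, 1, 0]

π[0] = 0
j=1 s[j]='d': π[1]=0 (border '')
j=2 s[j]='d': π[2]=0 (border '')
j=3 s[j]='d': π[3]=0 (border '')
j=4 s[j]='a': π[4]=0 (border '')
j=5 s[j]='b': π[5]=0 (border '')
j=6 s[j]='d': π[6]=0 (border '')
j=7 s[j]='b': π[7]=0 (border '')
j=8 s[j]='b': π[8]=0 (border '')
j=9 s[j]='a': π[9]=0 (border '')
j=10 s[j]='d': π[10]=0 (border '')
j=11 s[j]='b': π[11]=0 (border '')
j=12 s[j]='d': π[12]=0 (border '')
j=13 s[j]='b': π[13]=0 (border '')
j=14 s[j]='d': π[14]=0 (border '')
j=15 s[j]='a': π[15]=0 (border '')
j=16 s[j]='c': π[16]=1 (border 'c')
j=17 s[j]='a': k: 1→0; π[17]=0 (border '')
j=18 s[j]='c': π[18]=1 (border 'c')
j=19 s[j]='c': k: 1→0; π[19]=1 (border 'c')
j=20 s[j]='a': k: 1→0; π[20]=0 (border '')
j=21 s[j]='d': π[21]=0 (border '')
j=22 s[j]='a': π[22]=0 (border '')
j=23 s[j]='b': π[23]=0 (border '')
j=24 s[j]='d': π[24]=0 (border '')
j=25 s[j]='b': π[25]=0 (border '')
j=26 s[j]='c': π[26]=1 (border 'c')
j=27 s[j]='c': k: 1→0; π[27]=1 (border 'c')
j=28 s[j]='d': π[28]=2 (border 'cd')
j=29 s[j]='c': k: 2→0; π[29]=1 (border 'c')
j=30 s[j]='b': k: 1→0; π[30]=0 (border '')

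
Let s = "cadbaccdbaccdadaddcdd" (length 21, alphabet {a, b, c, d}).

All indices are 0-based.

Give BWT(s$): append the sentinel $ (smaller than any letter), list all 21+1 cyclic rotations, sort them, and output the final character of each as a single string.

rank  rotation                last
    0  $cadbaccdbaccdadaddcdd  d
    1  accdadaddcdd$cadbaccdb  b
    2  accdbaccdadaddcdd$cadb  b
    3  adaddcdd$cadbaccdbaccd  d
    4  adbaccdbaccdadaddcdd$c  c
    5  addcdd$cadbaccdbaccdad  d
    6  baccdadaddcdd$cadbaccd  d
    7  baccdbaccdadaddcdd$cad  d
    8  cadbaccdbaccdadaddcdd$  $
    9  ccdadaddcdd$cadbaccdba  a
   10  ccdbaccdadaddcdd$cadba  a
   11  cdadaddcdd$cadbaccdbac  c
   12  cdbaccdadaddcdd$cadbac  c
   13  cdd$cadbaccdbaccdadadd  d
   14  d$cadbaccdbaccdadaddcd  d
   15  dadaddcdd$cadbaccdbacc  c
   16  daddcdd$cadbaccdbaccda  a
   17  dbaccdadaddcdd$cadbacc  c
   18  dbaccdbaccdadaddcdd$ca  a
   19  dcdd$cadbaccdbaccdadad  d
   20  dd$cadbaccdbaccdadaddc  c
   21  ddcdd$cadbaccdbaccdada  a

dbbdcddd$aaccddcacadca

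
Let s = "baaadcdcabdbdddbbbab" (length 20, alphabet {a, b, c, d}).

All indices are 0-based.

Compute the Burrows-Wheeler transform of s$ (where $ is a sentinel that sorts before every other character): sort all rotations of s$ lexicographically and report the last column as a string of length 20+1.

rank  rotation               last
    0  $baaadcdcabdbdddbbbab  b
    1  aaadcdcabdbdddbbbab$b  b
    2  aadcdcabdbdddbbbab$ba  a
    3  ab$baaadcdcabdbdddbbb  b
    4  abdbdddbbbab$baaadcdc  c
    5  adcdcabdbdddbbbab$baa  a
    6  b$baaadcdcabdbdddbbba  a
    7  baaadcdcabdbdddbbbab$  $
    8  bab$baaadcdcabdbdddbb  b
    9  bbab$baaadcdcabdbdddb  b
   10  bbbab$baaadcdcabdbddd  d
   11  bdbdddbbbab$baaadcdca  a
   12  bdddbbbab$baaadcdcabd  d
   13  cabdbdddbbbab$baaadcd  d
   14  cdcabdbdddbbbab$baaad  d
   15  dbbbab$baaadcdcabdbdd  d
   16  dbdddbbbab$baaadcdcab  b
   17  dcabdbdddbbbab$baaadc  c
   18  dcdcabdbdddbbbab$baaa  a
   19  ddbbbab$baaadcdcabdbd  d
   20  dddbbbab$baaadcdcabdb  b

bbabcaa$bbdaddddbcadb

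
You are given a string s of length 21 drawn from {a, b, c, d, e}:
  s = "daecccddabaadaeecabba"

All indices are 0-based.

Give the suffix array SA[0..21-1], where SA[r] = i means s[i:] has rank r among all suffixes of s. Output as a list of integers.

[20, 10, 8, 17, 11, 1, 13, 19, 9, 18, 16, 3, 4, 5, 7, 0, 12, 6, 15, 2, 14]

sorted suffixes:
  #0 SA[0]=20  'a'
  #1 SA[1]=10  'aadaeecabba'
  #2 SA[2]=8  'abaadaeecabba'
  #3 SA[3]=17  'abba'
  #4 SA[4]=11  'adaeecabba'
  #5 SA[5]=1  'aecccddabaadaeecabba'
  #6 SA[6]=13  'aeecabba'
  #7 SA[7]=19  'ba'
  #8 SA[8]=9  'baadaeecabba'
  #9 SA[9]=18  'bba'
  #10 SA[10]=16  'cabba'
  #11 SA[11]=3  'cccddabaadaeecabba'
  #12 SA[12]=4  'ccddabaadaeecabba'
  #13 SA[13]=5  'cddabaadaeecabba'
  #14 SA[14]=7  'dabaadaeecabba'
  #15 SA[15]=0  'daecccddabaadaeecabba'
  #16 SA[16]=12  'daeecabba'
  #17 SA[17]=6  'ddabaadaeecabba'
  #18 SA[18]=15  'ecabba'
  #19 SA[19]=2  'ecccddabaadaeecabba'
  #20 SA[20]=14  'eecabba'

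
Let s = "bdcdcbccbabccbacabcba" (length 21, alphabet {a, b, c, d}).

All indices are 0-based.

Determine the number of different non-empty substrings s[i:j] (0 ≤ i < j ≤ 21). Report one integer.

196

rank→(start, suffix):
  0 → (20, 'a')
  1 → (16, 'abcba')
  2 → (9, 'abccbacabcba')
  3 → (14, 'acabcba')
  4 → (19, 'ba')
  5 → (8, 'babccbacabcba')
  6 → (13, 'bacabcba')
  7 → (17, 'bcba')
  8 → (5, 'bccbabccbacabcba')
  9 → (10, 'bccbacabcba')
  10 → (0, 'bdcdcbccbabccbacabcba')
  11 → (15, 'cabcba')
  12 → (18, 'cba')
  13 → (7, 'cbabccbacabcba')
  14 → (12, 'cbacabcba')
  15 → (4, 'cbccbabccbacabcba')
  16 → (6, 'ccbabccbacabcba')
  17 → (11, 'ccbacabcba')
  18 → (2, 'cdcbccbabccbacabcba')
  19 → (3, 'dcbccbabccbacabcba')
  20 → (1, 'dcdcbccbabccbacabcba')

SA = [20, 16, 9, 14, 19, 8, 13, 17, 5, 10, 0, 15, 18, 7, 12, 4, 6, 11, 2, 3, 1]
i: (SA[i-1],SA[i]) lcp shared
  1: (20,16) 1 'a'
  2: (16,9) 3 'abc'
  3: (9,14) 1 'a'
  4: (14,19) 0 ''
  5: (19,8) 2 'ba'
  6: (8,13) 2 'ba'
  7: (13,17) 1 'b'
  8: (17,5) 2 'bc'
  9: (5,10) 5 'bccba'
  10: (10,0) 1 'b'
  11: (0,15) 0 ''
  12: (15,18) 1 'c'
  13: (18,7) 3 'cba'
  14: (7,12) 3 'cba'
  15: (12,4) 2 'cb'
  16: (4,6) 1 'c'
  17: (6,11) 4 'ccba'
  18: (11,2) 1 'c'
  19: (2,3) 0 ''
  20: (3,1) 2 'dc'

n(n+1)/2 = 21·22/2 = 231
Σ LCP = 0 + 1 + 3 + 1 + 0 + 2 + 2 + 1 + 2 + 5 + 1 + 0 + 1 + 3 + 3 + 2 + 1 + 4 + 1 + 0 + 2 = 35
distinct = 231 − 35 = 196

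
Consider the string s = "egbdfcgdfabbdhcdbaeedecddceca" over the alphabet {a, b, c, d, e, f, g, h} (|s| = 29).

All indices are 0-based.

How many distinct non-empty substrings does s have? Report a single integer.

sorted suffixes:
  #0 SA[0]=28  'a'
  #1 SA[1]=9  'abbdhcdbaeedecddceca'
  #2 SA[2]=17  'aeedecddceca'
  #3 SA[3]=16  'baeedecddceca'
  #4 SA[4]=10  'bbdhcdbaeedecddceca'
  #5 SA[5]=2  'bdfcgdfabbdhcdbaeedecddceca'
  #6 SA[6]=11  'bdhcdbaeedecddceca'
  #7 SA[7]=27  'ca'
  #8 SA[8]=14  'cdbaeedecddceca'
  #9 SA[9]=22  'cddceca'
  #10 SA[10]=25  'ceca'
  #11 SA[11]=5  'cgdfabbdhcdbaeedecddceca'
  #12 SA[12]=15  'dbaeedecddceca'
  #13 SA[13]=24  'dceca'
  #14 SA[14]=23  'ddceca'
  #15 SA[15]=20  'decddceca'
  #16 SA[16]=7  'dfabbdhcdbaeedecddceca'
  #17 SA[17]=3  'dfcgdfabbdhcdbaeedecddceca'
  #18 SA[18]=12  'dhcdbaeedecddceca'
  #19 SA[19]=26  'eca'
  #20 SA[20]=21  'ecddceca'
  #21 SA[21]=19  'edecddceca'
  #22 SA[22]=18  'eedecddceca'
  #23 SA[23]=0  'egbdfcgdfabbdhcdbaeedecddceca'
  #24 SA[24]=8  'fabbdhcdbaeedecddceca'
  #25 SA[25]=4  'fcgdfabbdhcdbaeedecddceca'
  #26 SA[26]=1  'gbdfcgdfabbdhcdbaeedecddceca'
  #27 SA[27]=6  'gdfabbdhcdbaeedecddceca'
  #28 SA[28]=13  'hcdbaeedecddceca'

SA = [28, 9, 17, 16, 10, 2, 11, 27, 14, 22, 25, 5, 15, 24, 23, 20, 7, 3, 12, 26, 21, 19, 18, 0, 8, 4, 1, 6, 13]
rank  pair      lcp
   1  s[28:],s[9:]  1  'a'
   2  s[9:],s[17:]  1  'a'
   3  s[17:],s[16:]  0  ''
   4  s[16:],s[10:]  1  'b'
   5  s[10:],s[2:]  1  'b'
   6  s[2:],s[11:]  2  'bd'
   7  s[11:],s[27:]  0  ''
   8  s[27:],s[14:]  1  'c'
   9  s[14:],s[22:]  2  'cd'
  10  s[22:],s[25:]  1  'c'
  11  s[25:],s[5:]  1  'c'
  12  s[5:],s[15:]  0  ''
  13  s[15:],s[24:]  1  'd'
  14  s[24:],s[23:]  1  'd'
  15  s[23:],s[20:]  1  'd'
  16  s[20:],s[7:]  1  'd'
  17  s[7:],s[3:]  2  'df'
  18  s[3:],s[12:]  1  'd'
  19  s[12:],s[26:]  0  ''
  20  s[26:],s[21:]  2  'ec'
  21  s[21:],s[19:]  1  'e'
  22  s[19:],s[18:]  1  'e'
  23  s[18:],s[0:]  1  'e'
  24  s[0:],s[8:]  0  ''
  25  s[8:],s[4:]  1  'f'
  26  s[4:],s[1:]  0  ''
  27  s[1:],s[6:]  1  'g'
  28  s[6:],s[13:]  0  ''

n(n+1)/2 = 29·30/2 = 435
Σ LCP = 0 + 1 + 1 + 0 + 1 + 1 + 2 + 0 + 1 + 2 + 1 + 1 + 0 + 1 + 1 + 1 + 1 + 2 + 1 + 0 + 2 + 1 + 1 + 1 + 0 + 1 + 0 + 1 + 0 = 25
distinct = 435 − 25 = 410

410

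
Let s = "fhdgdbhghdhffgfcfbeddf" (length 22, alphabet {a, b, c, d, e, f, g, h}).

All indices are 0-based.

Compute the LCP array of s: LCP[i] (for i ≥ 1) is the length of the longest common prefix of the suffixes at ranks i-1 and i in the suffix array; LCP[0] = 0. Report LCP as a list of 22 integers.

[0, 1, 0, 0, 1, 1, 1, 1, 0, 0, 1, 1, 1, 1, 1, 0, 1, 1, 0, 2, 1, 1]

sorted suffixes:
  #0 SA[0]=17  'beddf'
  #1 SA[1]=5  'bhghdhffgfcfbeddf'
  #2 SA[2]=15  'cfbeddf'
  #3 SA[3]=4  'dbhghdhffgfcfbeddf'
  #4 SA[4]=19  'ddf'
  #5 SA[5]=20  'df'
  #6 SA[6]=2  'dgdbhghdhffgfcfbeddf'
  #7 SA[7]=9  'dhffgfcfbeddf'
  #8 SA[8]=18  'eddf'
  #9 SA[9]=21  'f'
  #10 SA[10]=16  'fbeddf'
  #11 SA[11]=14  'fcfbeddf'
  #12 SA[12]=11  'ffgfcfbeddf'
  #13 SA[13]=12  'fgfcfbeddf'
  #14 SA[14]=0  'fhdgdbhghdhffgfcfbeddf'
  #15 SA[15]=3  'gdbhghdhffgfcfbeddf'
  #16 SA[16]=13  'gfcfbeddf'
  #17 SA[17]=7  'ghdhffgfcfbeddf'
  #18 SA[18]=1  'hdgdbhghdhffgfcfbeddf'
  #19 SA[19]=8  'hdhffgfcfbeddf'
  #20 SA[20]=10  'hffgfcfbeddf'
  #21 SA[21]=6  'hghdhffgfcfbeddf'

SA = [17, 5, 15, 4, 19, 20, 2, 9, 18, 21, 16, 14, 11, 12, 0, 3, 13, 7, 1, 8, 10, 6]
[i] adj suffixes → lcp
  [1] 17/5 → 1 ('b')
  [2] 5/15 → 0 ('')
  [3] 15/4 → 0 ('')
  [4] 4/19 → 1 ('d')
  [5] 19/20 → 1 ('d')
  [6] 20/2 → 1 ('d')
  [7] 2/9 → 1 ('d')
  [8] 9/18 → 0 ('')
  [9] 18/21 → 0 ('')
  [10] 21/16 → 1 ('f')
  [11] 16/14 → 1 ('f')
  [12] 14/11 → 1 ('f')
  [13] 11/12 → 1 ('f')
  [14] 12/0 → 1 ('f')
  [15] 0/3 → 0 ('')
  [16] 3/13 → 1 ('g')
  [17] 13/7 → 1 ('g')
  [18] 7/1 → 0 ('')
  [19] 1/8 → 2 ('hd')
  [20] 8/10 → 1 ('h')
  [21] 10/6 → 1 ('h')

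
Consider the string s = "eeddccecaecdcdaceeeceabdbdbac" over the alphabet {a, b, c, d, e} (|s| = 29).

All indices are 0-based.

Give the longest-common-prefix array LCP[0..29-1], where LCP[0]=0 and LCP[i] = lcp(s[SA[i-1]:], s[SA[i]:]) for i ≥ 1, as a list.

rank→(start, suffix):
  0 → (21, 'abdbdbac')
  1 → (27, 'ac')
  2 → (14, 'aceeeceabdbdbac')
  3 → (8, 'aecdcdaceeeceabdbdbac')
  4 → (26, 'bac')
  5 → (24, 'bdbac')
  6 → (22, 'bdbdbac')
  7 → (28, 'c')
  8 → (7, 'caecdcdaceeeceabdbdbac')
  9 → (4, 'ccecaecdcdaceeeceabdbdbac')
  10 → (12, 'cdaceeeceabdbdbac')
  11 → (10, 'cdcdaceeeceabdbdbac')
  12 → (19, 'ceabdbdbac')
  13 → (5, 'cecaecdcdaceeeceabdbdbac')
  14 → (15, 'ceeeceabdbdbac')
  15 → (13, 'daceeeceabdbdbac')
  16 → (25, 'dbac')
  17 → (23, 'dbdbac')
  18 → (3, 'dccecaecdcdaceeeceabdbdbac')
  19 → (11, 'dcdaceeeceabdbdbac')
  20 → (2, 'ddccecaecdcdaceeeceabdbdbac')
  21 → (20, 'eabdbdbac')
  22 → (6, 'ecaecdcdaceeeceabdbdbac')
  23 → (9, 'ecdcdaceeeceabdbdbac')
  24 → (18, 'eceabdbdbac')
  25 → (1, 'eddccecaecdcdaceeeceabdbdbac')
  26 → (17, 'eeceabdbdbac')
  27 → (0, 'eeddccecaecdcdaceeeceabdbdbac')
  28 → (16, 'eeeceabdbdbac')

SA = [21, 27, 14, 8, 26, 24, 22, 28, 7, 4, 12, 10, 19, 5, 15, 13, 25, 23, 3, 11, 2, 20, 6, 9, 18, 1, 17, 0, 16]
i: (SA[i-1],SA[i]) lcp shared
  1: (21,27) 1 'a'
  2: (27,14) 2 'ac'
  3: (14,8) 1 'a'
  4: (8,26) 0 ''
  5: (26,24) 1 'b'
  6: (24,22) 3 'bdb'
  7: (22,28) 0 ''
  8: (28,7) 1 'c'
  9: (7,4) 1 'c'
  10: (4,12) 1 'c'
  11: (12,10) 2 'cd'
  12: (10,19) 1 'c'
  13: (19,5) 2 'ce'
  14: (5,15) 2 'ce'
  15: (15,13) 0 ''
  16: (13,25) 1 'd'
  17: (25,23) 2 'db'
  18: (23,3) 1 'd'
  19: (3,11) 2 'dc'
  20: (11,2) 1 'd'
  21: (2,20) 0 ''
  22: (20,6) 1 'e'
  23: (6,9) 2 'ec'
  24: (9,18) 2 'ec'
  25: (18,1) 1 'e'
  26: (1,17) 1 'e'
  27: (17,0) 2 'ee'
  28: (0,16) 2 'ee'

[0, 1, 2, 1, 0, 1, 3, 0, 1, 1, 1, 2, 1, 2, 2, 0, 1, 2, 1, 2, 1, 0, 1, 2, 2, 1, 1, 2, 2]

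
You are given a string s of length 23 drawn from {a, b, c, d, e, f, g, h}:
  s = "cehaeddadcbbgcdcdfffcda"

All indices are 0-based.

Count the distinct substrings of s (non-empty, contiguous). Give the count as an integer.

rank | idx | suffix
   0 |  22 | a
   1 |   7 | adcbbgcdcdfffcda
   2 |   3 | aeddadcbbgcdcdfffcda
   3 |  10 | bbgcdcdfffcda
   4 |  11 | bgcdcdfffcda
   5 |   9 | cbbgcdcdfffcda
   6 |  20 | cda
   7 |  13 | cdcdfffcda
   8 |  15 | cdfffcda
   9 |   0 | cehaeddadcbbgcdcdfffcda
  10 |  21 | da
  11 |   6 | dadcbbgcdcdfffcda
  12 |   8 | dcbbgcdcdfffcda
  13 |  14 | dcdfffcda
  14 |   5 | ddadcbbgcdcdfffcda
  15 |  16 | dfffcda
  16 |   4 | eddadcbbgcdcdfffcda
  17 |   1 | ehaeddadcbbgcdcdfffcda
  18 |  19 | fcda
  19 |  18 | ffcda
  20 |  17 | fffcda
  21 |  12 | gcdcdfffcda
  22 |   2 | haeddadcbbgcdcdfffcda

SA = [22, 7, 3, 10, 11, 9, 20, 13, 15, 0, 21, 6, 8, 14, 5, 16, 4, 1, 19, 18, 17, 12, 2]
[i] adj suffixes → lcp
  [1] 22/7 → 1 ('a')
  [2] 7/3 → 1 ('a')
  [3] 3/10 → 0 ('')
  [4] 10/11 → 1 ('b')
  [5] 11/9 → 0 ('')
  [6] 9/20 → 1 ('c')
  [7] 20/13 → 2 ('cd')
  [8] 13/15 → 2 ('cd')
  [9] 15/0 → 1 ('c')
  [10] 0/21 → 0 ('')
  [11] 21/6 → 2 ('da')
  [12] 6/8 → 1 ('d')
  [13] 8/14 → 2 ('dc')
  [14] 14/5 → 1 ('d')
  [15] 5/16 → 1 ('d')
  [16] 16/4 → 0 ('')
  [17] 4/1 → 1 ('e')
  [18] 1/19 → 0 ('')
  [19] 19/18 → 1 ('f')
  [20] 18/17 → 2 ('ff')
  [21] 17/12 → 0 ('')
  [22] 12/2 → 0 ('')

n(n+1)/2 = 23·24/2 = 276
Σ LCP = 0 + 1 + 1 + 0 + 1 + 0 + 1 + 2 + 2 + 1 + 0 + 2 + 1 + 2 + 1 + 1 + 0 + 1 + 0 + 1 + 2 + 0 + 0 = 20
distinct = 276 − 20 = 256

256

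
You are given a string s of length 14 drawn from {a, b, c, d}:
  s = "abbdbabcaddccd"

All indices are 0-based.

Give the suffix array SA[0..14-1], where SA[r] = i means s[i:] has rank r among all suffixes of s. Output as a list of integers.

[0, 5, 8, 4, 1, 6, 2, 7, 11, 12, 13, 3, 10, 9]

rank | idx | suffix
   0 |   0 | abbdbabcaddccd
   1 |   5 | abcaddccd
   2 |   8 | addccd
   3 |   4 | babcaddccd
   4 |   1 | bbdbabcaddccd
   5 |   6 | bcaddccd
   6 |   2 | bdbabcaddccd
   7 |   7 | caddccd
   8 |  11 | ccd
   9 |  12 | cd
  10 |  13 | d
  11 |   3 | dbabcaddccd
  12 |  10 | dccd
  13 |   9 | ddccd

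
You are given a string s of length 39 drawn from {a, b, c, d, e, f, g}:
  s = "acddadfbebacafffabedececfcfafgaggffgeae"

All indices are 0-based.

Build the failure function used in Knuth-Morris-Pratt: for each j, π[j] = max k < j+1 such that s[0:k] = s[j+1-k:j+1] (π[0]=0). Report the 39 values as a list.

[0, 0, 0, 0, 1, 0, 0, 0, 0, 0, 1, 2, 1, 0, 0, 0, 1, 0, 0, 0, 0, 0, 0, 0, 0, 0, 0, 1, 0, 0, 1, 0, 0, 0, 0, 0, 0, 1, 0]

π[0] = 0
j=1 s[j]='c': π[1]=0 (border '')
j=2 s[j]='d': π[2]=0 (border '')
j=3 s[j]='d': π[3]=0 (border '')
j=4 s[j]='a': π[4]=1 (border 'a')
j=5 s[j]='d': k: 1→0; π[5]=0 (border '')
j=6 s[j]='f': π[6]=0 (border '')
j=7 s[j]='b': π[7]=0 (border '')
j=8 s[j]='e': π[8]=0 (border '')
j=9 s[j]='b': π[9]=0 (border '')
j=10 s[j]='a': π[10]=1 (border 'a')
j=11 s[j]='c': π[11]=2 (border 'ac')
j=12 s[j]='a': k: 2→0; π[12]=1 (border 'a')
j=13 s[j]='f': k: 1→0; π[13]=0 (border '')
j=14 s[j]='f': π[14]=0 (border '')
j=15 s[j]='f': π[15]=0 (border '')
j=16 s[j]='a': π[16]=1 (border 'a')
j=17 s[j]='b': k: 1→0; π[17]=0 (border '')
j=18 s[j]='e': π[18]=0 (border '')
j=19 s[j]='d': π[19]=0 (border '')
j=20 s[j]='e': π[20]=0 (border '')
j=21 s[j]='c': π[21]=0 (border '')
j=22 s[j]='e': π[22]=0 (border '')
j=23 s[j]='c': π[23]=0 (border '')
j=24 s[j]='f': π[24]=0 (border '')
j=25 s[j]='c': π[25]=0 (border '')
j=26 s[j]='f': π[26]=0 (border '')
j=27 s[j]='a': π[27]=1 (border 'a')
j=28 s[j]='f': k: 1→0; π[28]=0 (border '')
j=29 s[j]='g': π[29]=0 (border '')
j=30 s[j]='a': π[30]=1 (border 'a')
j=31 s[j]='g': k: 1→0; π[31]=0 (border '')
j=32 s[j]='g': π[32]=0 (border '')
j=33 s[j]='f': π[33]=0 (border '')
j=34 s[j]='f': π[34]=0 (border '')
j=35 s[j]='g': π[35]=0 (border '')
j=36 s[j]='e': π[36]=0 (border '')
j=37 s[j]='a': π[37]=1 (border 'a')
j=38 s[j]='e': k: 1→0; π[38]=0 (border '')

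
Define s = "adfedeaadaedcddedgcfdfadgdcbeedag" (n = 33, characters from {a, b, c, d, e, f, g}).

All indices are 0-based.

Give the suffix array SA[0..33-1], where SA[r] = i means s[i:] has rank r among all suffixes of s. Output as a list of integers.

rank→(start, suffix):
  0 → (6, 'aadaedcddedgcfdfadgdcbeedag')
  1 → (7, 'adaedcddedgcfdfadgdcbeedag')
  2 → (0, 'adfedeaadaedcddedgcfdfadgdcbeedag')
  3 → (22, 'adgdcbeedag')
  4 → (9, 'aedcddedgcfdfadgdcbeedag')
  5 → (31, 'ag')
  6 → (27, 'beedag')
  7 → (26, 'cbeedag')
  8 → (12, 'cddedgcfdfadgdcbeedag')
  9 → (18, 'cfdfadgdcbeedag')
  10 → (8, 'daedcddedgcfdfadgdcbeedag')
  11 → (30, 'dag')
  12 → (25, 'dcbeedag')
  13 → (11, 'dcddedgcfdfadgdcbeedag')
  14 → (13, 'ddedgcfdfadgdcbeedag')
  15 → (4, 'deaadaedcddedgcfdfadgdcbeedag')
  16 → (14, 'dedgcfdfadgdcbeedag')
  17 → (20, 'dfadgdcbeedag')
  18 → (1, 'dfedeaadaedcddedgcfdfadgdcbeedag')
  19 → (16, 'dgcfdfadgdcbeedag')
  20 → (23, 'dgdcbeedag')
  21 → (5, 'eaadaedcddedgcfdfadgdcbeedag')
  22 → (29, 'edag')
  23 → (10, 'edcddedgcfdfadgdcbeedag')
  24 → (3, 'edeaadaedcddedgcfdfadgdcbeedag')
  25 → (15, 'edgcfdfadgdcbeedag')
  26 → (28, 'eedag')
  27 → (21, 'fadgdcbeedag')
  28 → (19, 'fdfadgdcbeedag')
  29 → (2, 'fedeaadaedcddedgcfdfadgdcbeedag')
  30 → (32, 'g')
  31 → (17, 'gcfdfadgdcbeedag')
  32 → (24, 'gdcbeedag')

[6, 7, 0, 22, 9, 31, 27, 26, 12, 18, 8, 30, 25, 11, 13, 4, 14, 20, 1, 16, 23, 5, 29, 10, 3, 15, 28, 21, 19, 2, 32, 17, 24]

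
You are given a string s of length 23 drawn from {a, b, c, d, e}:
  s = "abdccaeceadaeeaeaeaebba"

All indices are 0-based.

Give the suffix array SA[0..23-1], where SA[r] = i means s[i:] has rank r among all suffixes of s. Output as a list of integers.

[22, 0, 9, 14, 16, 18, 5, 11, 21, 20, 1, 4, 3, 7, 10, 2, 8, 13, 15, 17, 19, 6, 12]

sorted suffixes:
  #0 SA[0]=22  'a'
  #1 SA[1]=0  'abdccaeceadaeeaeaeaebba'
  #2 SA[2]=9  'adaeeaeaeaebba'
  #3 SA[3]=14  'aeaeaebba'
  #4 SA[4]=16  'aeaebba'
  #5 SA[5]=18  'aebba'
  #6 SA[6]=5  'aeceadaeeaeaeaebba'
  #7 SA[7]=11  'aeeaeaeaebba'
  #8 SA[8]=21  'ba'
  #9 SA[9]=20  'bba'
  #10 SA[10]=1  'bdccaeceadaeeaeaeaebba'
  #11 SA[11]=4  'caeceadaeeaeaeaebba'
  #12 SA[12]=3  'ccaeceadaeeaeaeaebba'
  #13 SA[13]=7  'ceadaeeaeaeaebba'
  #14 SA[14]=10  'daeeaeaeaebba'
  #15 SA[15]=2  'dccaeceadaeeaeaeaebba'
  #16 SA[16]=8  'eadaeeaeaeaebba'
  #17 SA[17]=13  'eaeaeaebba'
  #18 SA[18]=15  'eaeaebba'
  #19 SA[19]=17  'eaebba'
  #20 SA[20]=19  'ebba'
  #21 SA[21]=6  'eceadaeeaeaeaebba'
  #22 SA[22]=12  'eeaeaeaebba'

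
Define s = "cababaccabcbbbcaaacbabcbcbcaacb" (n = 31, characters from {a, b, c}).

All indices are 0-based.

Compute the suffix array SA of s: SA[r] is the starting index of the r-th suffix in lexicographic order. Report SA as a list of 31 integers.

[15, 27, 16, 1, 3, 8, 20, 28, 17, 5, 30, 2, 19, 4, 11, 12, 13, 25, 9, 23, 21, 14, 26, 0, 7, 29, 18, 10, 24, 22, 6]

sorted suffixes:
  #0 SA[0]=15  'aaacbabcbcbcaacb'
  #1 SA[1]=27  'aacb'
  #2 SA[2]=16  'aacbabcbcbcaacb'
  #3 SA[3]=1  'ababaccabcbbbcaaacbabcbcbcaacb'
  #4 SA[4]=3  'abaccabcbbbcaaacbabcbcbcaacb'
  #5 SA[5]=8  'abcbbbcaaacbabcbcbcaacb'
  #6 SA[6]=20  'abcbcbcaacb'
  #7 SA[7]=28  'acb'
  #8 SA[8]=17  'acbabcbcbcaacb'
  #9 SA[9]=5  'accabcbbbcaaacbabcbcbcaacb'
  #10 SA[10]=30  'b'
  #11 SA[11]=2  'babaccabcbbbcaaacbabcbcbcaacb'
  #12 SA[12]=19  'babcbcbcaacb'
  #13 SA[13]=4  'baccabcbbbcaaacbabcbcbcaacb'
  #14 SA[14]=11  'bbbcaaacbabcbcbcaacb'
  #15 SA[15]=12  'bbcaaacbabcbcbcaacb'
  #16 SA[16]=13  'bcaaacbabcbcbcaacb'
  #17 SA[17]=25  'bcaacb'
  #18 SA[18]=9  'bcbbbcaaacbabcbcbcaacb'
  #19 SA[19]=23  'bcbcaacb'
  #20 SA[20]=21  'bcbcbcaacb'
  #21 SA[21]=14  'caaacbabcbcbcaacb'
  #22 SA[22]=26  'caacb'
  #23 SA[23]=0  'cababaccabcbbbcaaacbabcbcbcaacb'
  #24 SA[24]=7  'cabcbbbcaaacbabcbcbcaacb'
  #25 SA[25]=29  'cb'
  #26 SA[26]=18  'cbabcbcbcaacb'
  #27 SA[27]=10  'cbbbcaaacbabcbcbcaacb'
  #28 SA[28]=24  'cbcaacb'
  #29 SA[29]=22  'cbcbcaacb'
  #30 SA[30]=6  'ccabcbbbcaaacbabcbcbcaacb'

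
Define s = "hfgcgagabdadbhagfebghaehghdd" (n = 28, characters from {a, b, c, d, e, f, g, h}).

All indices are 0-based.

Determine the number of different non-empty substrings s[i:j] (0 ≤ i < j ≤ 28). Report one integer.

382

rank→(start, suffix):
  0 → (7, 'abdadbhagfebghaehghdd')
  1 → (10, 'adbhagfebghaehghdd')
  2 → (21, 'aehghdd')
  3 → (5, 'agabdadbhagfebghaehghdd')
  4 → (14, 'agfebghaehghdd')
  5 → (8, 'bdadbhagfebghaehghdd')
  6 → (18, 'bghaehghdd')
  7 → (12, 'bhagfebghaehghdd')
  8 → (3, 'cgagabdadbhagfebghaehghdd')
  9 → (27, 'd')
  10 → (9, 'dadbhagfebghaehghdd')
  11 → (11, 'dbhagfebghaehghdd')
  12 → (26, 'dd')
  13 → (17, 'ebghaehghdd')
  14 → (22, 'ehghdd')
  15 → (16, 'febghaehghdd')
  16 → (1, 'fgcgagabdadbhagfebghaehghdd')
  17 → (6, 'gabdadbhagfebghaehghdd')
  18 → (4, 'gagabdadbhagfebghaehghdd')
  19 → (2, 'gcgagabdadbhagfebghaehghdd')
  20 → (15, 'gfebghaehghdd')
  21 → (19, 'ghaehghdd')
  22 → (24, 'ghdd')
  23 → (20, 'haehghdd')
  24 → (13, 'hagfebghaehghdd')
  25 → (25, 'hdd')
  26 → (0, 'hfgcgagabdadbhagfebghaehghdd')
  27 → (23, 'hghdd')

SA = [7, 10, 21, 5, 14, 8, 18, 12, 3, 27, 9, 11, 26, 17, 22, 16, 1, 6, 4, 2, 15, 19, 24, 20, 13, 25, 0, 23]
rank  pair      lcp
   1  s[7:],s[10:]  1  'a'
   2  s[10:],s[21:]  1  'a'
   3  s[21:],s[5:]  1  'a'
   4  s[5:],s[14:]  2  'ag'
   5  s[14:],s[8:]  0  ''
   6  s[8:],s[18:]  1  'b'
   7  s[18:],s[12:]  1  'b'
   8  s[12:],s[3:]  0  ''
   9  s[3:],s[27:]  0  ''
  10  s[27:],s[9:]  1  'd'
  11  s[9:],s[11:]  1  'd'
  12  s[11:],s[26:]  1  'd'
  13  s[26:],s[17:]  0  ''
  14  s[17:],s[22:]  1  'e'
  15  s[22:],s[16:]  0  ''
  16  s[16:],s[1:]  1  'f'
  17  s[1:],s[6:]  0  ''
  18  s[6:],s[4:]  2  'ga'
  19  s[4:],s[2:]  1  'g'
  20  s[2:],s[15:]  1  'g'
  21  s[15:],s[19:]  1  'g'
  22  s[19:],s[24:]  2  'gh'
  23  s[24:],s[20:]  0  ''
  24  s[20:],s[13:]  2  'ha'
  25  s[13:],s[25:]  1  'h'
  26  s[25:],s[0:]  1  'h'
  27  s[0:],s[23:]  1  'h'

n(n+1)/2 = 28·29/2 = 406
Σ LCP = 0 + 1 + 1 + 1 + 2 + 0 + 1 + 1 + 0 + 0 + 1 + 1 + 1 + 0 + 1 + 0 + 1 + 0 + 2 + 1 + 1 + 1 + 2 + 0 + 2 + 1 + 1 + 1 = 24
distinct = 406 − 24 = 382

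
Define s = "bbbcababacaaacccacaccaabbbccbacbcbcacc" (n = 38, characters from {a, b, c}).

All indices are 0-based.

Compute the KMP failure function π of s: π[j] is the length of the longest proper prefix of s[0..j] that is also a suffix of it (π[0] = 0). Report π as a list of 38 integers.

π[0] = 0
j=1 s[j]='b': π[1]=1 (border 'b')
j=2 s[j]='b': π[2]=2 (border 'bb')
j=3 s[j]='c': k: 2→1→0; π[3]=0 (border '')
j=4 s[j]='a': π[4]=0 (border '')
j=5 s[j]='b': π[5]=1 (border 'b')
j=6 s[j]='a': k: 1→0; π[6]=0 (border '')
j=7 s[j]='b': π[7]=1 (border 'b')
j=8 s[j]='a': k: 1→0; π[8]=0 (border '')
j=9 s[j]='c': π[9]=0 (border '')
j=10 s[j]='a': π[10]=0 (border '')
j=11 s[j]='a': π[11]=0 (border '')
j=12 s[j]='a': π[12]=0 (border '')
j=13 s[j]='c': π[13]=0 (border '')
j=14 s[j]='c': π[14]=0 (border '')
j=15 s[j]='c': π[15]=0 (border '')
j=16 s[j]='a': π[16]=0 (border '')
j=17 s[j]='c': π[17]=0 (border '')
j=18 s[j]='a': π[18]=0 (border '')
j=19 s[j]='c': π[19]=0 (border '')
j=20 s[j]='c': π[20]=0 (border '')
j=21 s[j]='a': π[21]=0 (border '')
j=22 s[j]='a': π[22]=0 (border '')
j=23 s[j]='b': π[23]=1 (border 'b')
j=24 s[j]='b': π[24]=2 (border 'bb')
j=25 s[j]='b': π[25]=3 (border 'bbb')
j=26 s[j]='c': π[26]=4 (border 'bbbc')
j=27 s[j]='c': k: 4→0; π[27]=0 (border '')
j=28 s[j]='b': π[28]=1 (border 'b')
j=29 s[j]='a': k: 1→0; π[29]=0 (border '')
j=30 s[j]='c': π[30]=0 (border '')
j=31 s[j]='b': π[31]=1 (border 'b')
j=32 s[j]='c': k: 1→0; π[32]=0 (border '')
j=33 s[j]='b': π[33]=1 (border 'b')
j=34 s[j]='c': k: 1→0; π[34]=0 (border '')
j=35 s[j]='a': π[35]=0 (border '')
j=36 s[j]='c': π[36]=0 (border '')
j=37 s[j]='c': π[37]=0 (border '')

[0, 1, 2, 0, 0, 1, 0, 1, 0, 0, 0, 0, 0, 0, 0, 0, 0, 0, 0, 0, 0, 0, 0, 1, 2, 3, 4, 0, 1, 0, 0, 1, 0, 1, 0, 0, 0, 0]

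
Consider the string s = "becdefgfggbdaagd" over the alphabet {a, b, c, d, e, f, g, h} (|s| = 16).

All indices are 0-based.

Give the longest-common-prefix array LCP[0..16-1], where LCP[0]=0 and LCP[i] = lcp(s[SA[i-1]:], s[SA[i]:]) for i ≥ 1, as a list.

rank→(start, suffix):
  0 → (12, 'aagd')
  1 → (13, 'agd')
  2 → (10, 'bdaagd')
  3 → (0, 'becdefgfggbdaagd')
  4 → (2, 'cdefgfggbdaagd')
  5 → (15, 'd')
  6 → (11, 'daagd')
  7 → (3, 'defgfggbdaagd')
  8 → (1, 'ecdefgfggbdaagd')
  9 → (4, 'efgfggbdaagd')
  10 → (5, 'fgfggbdaagd')
  11 → (7, 'fggbdaagd')
  12 → (9, 'gbdaagd')
  13 → (14, 'gd')
  14 → (6, 'gfggbdaagd')
  15 → (8, 'ggbdaagd')

SA = [12, 13, 10, 0, 2, 15, 11, 3, 1, 4, 5, 7, 9, 14, 6, 8]
[i] adj suffixes → lcp
  [1] 12/13 → 1 ('a')
  [2] 13/10 → 0 ('')
  [3] 10/0 → 1 ('b')
  [4] 0/2 → 0 ('')
  [5] 2/15 → 0 ('')
  [6] 15/11 → 1 ('d')
  [7] 11/3 → 1 ('d')
  [8] 3/1 → 0 ('')
  [9] 1/4 → 1 ('e')
  [10] 4/5 → 0 ('')
  [11] 5/7 → 2 ('fg')
  [12] 7/9 → 0 ('')
  [13] 9/14 → 1 ('g')
  [14] 14/6 → 1 ('g')
  [15] 6/8 → 1 ('g')

[0, 1, 0, 1, 0, 0, 1, 1, 0, 1, 0, 2, 0, 1, 1, 1]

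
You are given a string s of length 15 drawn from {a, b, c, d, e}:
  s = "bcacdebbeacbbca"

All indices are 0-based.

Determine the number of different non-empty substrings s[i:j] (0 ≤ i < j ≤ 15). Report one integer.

105

rank | idx | suffix
   0 |  14 | a
   1 |   9 | acbbca
   2 |   2 | acdebbeacbbca
   3 |  11 | bbca
   4 |   6 | bbeacbbca
   5 |  12 | bca
   6 |   0 | bcacdebbeacbbca
   7 |   7 | beacbbca
   8 |  13 | ca
   9 |   1 | cacdebbeacbbca
  10 |  10 | cbbca
  11 |   3 | cdebbeacbbca
  12 |   4 | debbeacbbca
  13 |   8 | eacbbca
  14 |   5 | ebbeacbbca

SA = [14, 9, 2, 11, 6, 12, 0, 7, 13, 1, 10, 3, 4, 8, 5]
[i] adj suffixes → lcp
  [1] 14/9 → 1 ('a')
  [2] 9/2 → 2 ('ac')
  [3] 2/11 → 0 ('')
  [4] 11/6 → 2 ('bb')
  [5] 6/12 → 1 ('b')
  [6] 12/0 → 3 ('bca')
  [7] 0/7 → 1 ('b')
  [8] 7/13 → 0 ('')
  [9] 13/1 → 2 ('ca')
  [10] 1/10 → 1 ('c')
  [11] 10/3 → 1 ('c')
  [12] 3/4 → 0 ('')
  [13] 4/8 → 0 ('')
  [14] 8/5 → 1 ('e')

n(n+1)/2 = 15·16/2 = 120
Σ LCP = 0 + 1 + 2 + 0 + 2 + 1 + 3 + 1 + 0 + 2 + 1 + 1 + 0 + 0 + 1 = 15
distinct = 120 − 15 = 105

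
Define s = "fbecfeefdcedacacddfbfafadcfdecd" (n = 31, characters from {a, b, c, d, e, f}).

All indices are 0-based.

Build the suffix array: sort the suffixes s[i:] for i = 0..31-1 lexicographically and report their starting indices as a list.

[12, 14, 23, 21, 1, 19, 13, 29, 15, 9, 25, 3, 30, 11, 8, 24, 16, 27, 17, 28, 2, 10, 5, 6, 22, 20, 0, 18, 7, 26, 4]

rank→(start, suffix):
  0 → (12, 'acacddfbfafadcfdecd')
  1 → (14, 'acddfbfafadcfdecd')
  2 → (23, 'adcfdecd')
  3 → (21, 'afadcfdecd')
  4 → (1, 'becfeefdcedacacddfbfafadcfdecd')
  5 → (19, 'bfafadcfdecd')
  6 → (13, 'cacddfbfafadcfdecd')
  7 → (29, 'cd')
  8 → (15, 'cddfbfafadcfdecd')
  9 → (9, 'cedacacddfbfafadcfdecd')
  10 → (25, 'cfdecd')
  11 → (3, 'cfeefdcedacacddfbfafadcfdecd')
  12 → (30, 'd')
  13 → (11, 'dacacddfbfafadcfdecd')
  14 → (8, 'dcedacacddfbfafadcfdecd')
  15 → (24, 'dcfdecd')
  16 → (16, 'ddfbfafadcfdecd')
  17 → (27, 'decd')
  18 → (17, 'dfbfafadcfdecd')
  19 → (28, 'ecd')
  20 → (2, 'ecfeefdcedacacddfbfafadcfdecd')
  21 → (10, 'edacacddfbfafadcfdecd')
  22 → (5, 'eefdcedacacddfbfafadcfdecd')
  23 → (6, 'efdcedacacddfbfafadcfdecd')
  24 → (22, 'fadcfdecd')
  25 → (20, 'fafadcfdecd')
  26 → (0, 'fbecfeefdcedacacddfbfafadcfdecd')
  27 → (18, 'fbfafadcfdecd')
  28 → (7, 'fdcedacacddfbfafadcfdecd')
  29 → (26, 'fdecd')
  30 → (4, 'feefdcedacacddfbfafadcfdecd')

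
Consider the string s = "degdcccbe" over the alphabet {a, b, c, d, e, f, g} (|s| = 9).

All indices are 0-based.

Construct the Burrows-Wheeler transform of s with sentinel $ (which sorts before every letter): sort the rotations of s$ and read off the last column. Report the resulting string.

rank  rotation    last
    0  $degdcccbe  e
    1  be$degdccc  c
    2  cbe$degdcc  c
    3  ccbe$degdc  c
    4  cccbe$degd  d
    5  dcccbe$deg  g
    6  degdcccbe$  $
    7  e$degdcccb  b
    8  egdcccbe$d  d
    9  gdcccbe$de  e

ecccdg$bde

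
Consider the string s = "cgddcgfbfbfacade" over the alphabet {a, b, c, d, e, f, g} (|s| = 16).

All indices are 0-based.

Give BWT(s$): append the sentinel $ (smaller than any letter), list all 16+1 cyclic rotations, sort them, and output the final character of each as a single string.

rank  rotation           last
    0  $cgddcgfbfbfacade  e
    1  acade$cgddcgfbfbf  f
    2  ade$cgddcgfbfbfac  c
    3  bfacade$cgddcgfbf  f
    4  bfbfacade$cgddcgf  f
    5  cade$cgddcgfbfbfa  a
    6  cgddcgfbfbfacade$  $
    7  cgfbfbfacade$cgdd  d
    8  dcgfbfbfacade$cgd  d
    9  ddcgfbfbfacade$cg  g
   10  de$cgddcgfbfbfaca  a
   11  e$cgddcgfbfbfacad  d
   12  facade$cgddcgfbfb  b
   13  fbfacade$cgddcgfb  b
   14  fbfbfacade$cgddcg  g
   15  gddcgfbfbfacade$c  c
   16  gfbfbfacade$cgddc  c

efcffa$ddgadbbgcc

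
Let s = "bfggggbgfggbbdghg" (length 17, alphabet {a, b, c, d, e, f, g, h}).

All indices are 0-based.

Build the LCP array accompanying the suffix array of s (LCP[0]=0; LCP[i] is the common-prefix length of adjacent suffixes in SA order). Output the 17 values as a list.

rank | idx | suffix
   0 |  11 | bbdghg
   1 |  12 | bdghg
   2 |   0 | bfggggbgfggbbdghg
   3 |   6 | bgfggbbdghg
   4 |  13 | dghg
   5 |   8 | fggbbdghg
   6 |   1 | fggggbgfggbbdghg
   7 |  16 | g
   8 |  10 | gbbdghg
   9 |   5 | gbgfggbbdghg
  10 |   7 | gfggbbdghg
  11 |   9 | ggbbdghg
  12 |   4 | ggbgfggbbdghg
  13 |   3 | gggbgfggbbdghg
  14 |   2 | ggggbgfggbbdghg
  15 |  14 | ghg
  16 |  15 | hg

SA = [11, 12, 0, 6, 13, 8, 1, 16, 10, 5, 7, 9, 4, 3, 2, 14, 15]
[i] adj suffixes → lcp
  [1] 11/12 → 1 ('b')
  [2] 12/0 → 1 ('b')
  [3] 0/6 → 1 ('b')
  [4] 6/13 → 0 ('')
  [5] 13/8 → 0 ('')
  [6] 8/1 → 3 ('fgg')
  [7] 1/16 → 0 ('')
  [8] 16/10 → 1 ('g')
  [9] 10/5 → 2 ('gb')
  [10] 5/7 → 1 ('g')
  [11] 7/9 → 1 ('g')
  [12] 9/4 → 3 ('ggb')
  [13] 4/3 → 2 ('gg')
  [14] 3/2 → 3 ('ggg')
  [15] 2/14 → 1 ('g')
  [16] 14/15 → 0 ('')

[0, 1, 1, 1, 0, 0, 3, 0, 1, 2, 1, 1, 3, 2, 3, 1, 0]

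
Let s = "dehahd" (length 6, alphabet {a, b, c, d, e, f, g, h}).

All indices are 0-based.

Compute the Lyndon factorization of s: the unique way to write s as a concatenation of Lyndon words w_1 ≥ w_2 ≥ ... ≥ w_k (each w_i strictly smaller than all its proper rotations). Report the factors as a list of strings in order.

emit factor 1: 'deh' (i=0, period=3)
emit factor 2: 'ahd' (i=3, period=3)

["deh", "ahd"]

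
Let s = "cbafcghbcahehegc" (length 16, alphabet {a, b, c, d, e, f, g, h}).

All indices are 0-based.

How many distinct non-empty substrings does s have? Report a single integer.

126

sorted suffixes:
  #0 SA[0]=2  'afcghbcahehegc'
  #1 SA[1]=9  'ahehegc'
  #2 SA[2]=1  'bafcghbcahehegc'
  #3 SA[3]=7  'bcahehegc'
  #4 SA[4]=15  'c'
  #5 SA[5]=8  'cahehegc'
  #6 SA[6]=0  'cbafcghbcahehegc'
  #7 SA[7]=4  'cghbcahehegc'
  #8 SA[8]=13  'egc'
  #9 SA[9]=11  'ehegc'
  #10 SA[10]=3  'fcghbcahehegc'
  #11 SA[11]=14  'gc'
  #12 SA[12]=5  'ghbcahehegc'
  #13 SA[13]=6  'hbcahehegc'
  #14 SA[14]=12  'hegc'
  #15 SA[15]=10  'hehegc'

SA = [2, 9, 1, 7, 15, 8, 0, 4, 13, 11, 3, 14, 5, 6, 12, 10]
rank  pair      lcp
   1  s[2:],s[9:]  1  'a'
   2  s[9:],s[1:]  0  ''
   3  s[1:],s[7:]  1  'b'
   4  s[7:],s[15:]  0  ''
   5  s[15:],s[8:]  1  'c'
   6  s[8:],s[0:]  1  'c'
   7  s[0:],s[4:]  1  'c'
   8  s[4:],s[13:]  0  ''
   9  s[13:],s[11:]  1  'e'
  10  s[11:],s[3:]  0  ''
  11  s[3:],s[14:]  0  ''
  12  s[14:],s[5:]  1  'g'
  13  s[5:],s[6:]  0  ''
  14  s[6:],s[12:]  1  'h'
  15  s[12:],s[10:]  2  'he'

n(n+1)/2 = 16·17/2 = 136
Σ LCP = 0 + 1 + 0 + 1 + 0 + 1 + 1 + 1 + 0 + 1 + 0 + 0 + 1 + 0 + 1 + 2 = 10
distinct = 136 − 10 = 126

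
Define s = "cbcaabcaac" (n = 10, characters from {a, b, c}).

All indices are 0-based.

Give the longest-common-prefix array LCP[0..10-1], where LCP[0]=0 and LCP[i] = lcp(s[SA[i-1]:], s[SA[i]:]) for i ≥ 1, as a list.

rank | idx | suffix
   0 |   3 | aabcaac
   1 |   7 | aac
   2 |   4 | abcaac
   3 |   8 | ac
   4 |   1 | bcaabcaac
   5 |   5 | bcaac
   6 |   9 | c
   7 |   2 | caabcaac
   8 |   6 | caac
   9 |   0 | cbcaabcaac

SA = [3, 7, 4, 8, 1, 5, 9, 2, 6, 0]
[i] adj suffixes → lcp
  [1] 3/7 → 2 ('aa')
  [2] 7/4 → 1 ('a')
  [3] 4/8 → 1 ('a')
  [4] 8/1 → 0 ('')
  [5] 1/5 → 4 ('bcaa')
  [6] 5/9 → 0 ('')
  [7] 9/2 → 1 ('c')
  [8] 2/6 → 3 ('caa')
  [9] 6/0 → 1 ('c')

[0, 2, 1, 1, 0, 4, 0, 1, 3, 1]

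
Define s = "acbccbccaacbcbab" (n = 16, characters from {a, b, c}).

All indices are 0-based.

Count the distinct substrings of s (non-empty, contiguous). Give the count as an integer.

110

rank→(start, suffix):
  0 → (8, 'aacbcbab')
  1 → (14, 'ab')
  2 → (9, 'acbcbab')
  3 → (0, 'acbccbccaacbcbab')
  4 → (15, 'b')
  5 → (13, 'bab')
  6 → (11, 'bcbab')
  7 → (5, 'bccaacbcbab')
  8 → (2, 'bccbccaacbcbab')
  9 → (7, 'caacbcbab')
  10 → (12, 'cbab')
  11 → (10, 'cbcbab')
  12 → (4, 'cbccaacbcbab')
  13 → (1, 'cbccbccaacbcbab')
  14 → (6, 'ccaacbcbab')
  15 → (3, 'ccbccaacbcbab')

SA = [8, 14, 9, 0, 15, 13, 11, 5, 2, 7, 12, 10, 4, 1, 6, 3]
[i] adj suffixes → lcp
  [1] 8/14 → 1 ('a')
  [2] 14/9 → 1 ('a')
  [3] 9/0 → 4 ('acbc')
  [4] 0/15 → 0 ('')
  [5] 15/13 → 1 ('b')
  [6] 13/11 → 1 ('b')
  [7] 11/5 → 2 ('bc')
  [8] 5/2 → 3 ('bcc')
  [9] 2/7 → 0 ('')
  [10] 7/12 → 1 ('c')
  [11] 12/10 → 2 ('cb')
  [12] 10/4 → 3 ('cbc')
  [13] 4/1 → 4 ('cbcc')
  [14] 1/6 → 1 ('c')
  [15] 6/3 → 2 ('cc')

n(n+1)/2 = 16·17/2 = 136
Σ LCP = 0 + 1 + 1 + 4 + 0 + 1 + 1 + 2 + 3 + 0 + 1 + 2 + 3 + 4 + 1 + 2 = 26
distinct = 136 − 26 = 110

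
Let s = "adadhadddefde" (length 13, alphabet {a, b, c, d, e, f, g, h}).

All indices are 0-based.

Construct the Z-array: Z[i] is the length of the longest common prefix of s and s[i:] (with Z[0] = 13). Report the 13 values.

[13, 0, 2, 0, 0, 2, 0, 0, 0, 0, 0, 0, 0]

Z[0]=13
i=1: i≥r, start 0; Z[1]=0
i=2: i≥r, start 0; Z[2]=2 grow→box=[2,4)
i=3: min(r-i=1, Z[1]=0)=0; Z[3]=0
i=4: i≥r, start 0; Z[4]=0
i=5: i≥r, start 0; Z[5]=2 grow→box=[5,7)
i=6: min(r-i=1, Z[1]=0)=0; Z[6]=0
i=7: i≥r, start 0; Z[7]=0
i=8: i≥r, start 0; Z[8]=0
i=9: i≥r, start 0; Z[9]=0
i=10: i≥r, start 0; Z[10]=0
i=11: i≥r, start 0; Z[11]=0
i=12: i≥r, start 0; Z[12]=0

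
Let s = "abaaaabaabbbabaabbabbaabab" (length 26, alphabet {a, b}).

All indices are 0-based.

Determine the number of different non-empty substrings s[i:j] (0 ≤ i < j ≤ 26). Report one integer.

sorted suffixes:
  #0 SA[0]=2  'aaaabaabbbabaabbabbaabab'
  #1 SA[1]=3  'aaabaabbbabaabbabbaabab'
  #2 SA[2]=4  'aabaabbbabaabbabbaabab'
  #3 SA[3]=21  'aabab'
  #4 SA[4]=14  'aabbabbaabab'
  #5 SA[5]=7  'aabbbabaabbabbaabab'
  #6 SA[6]=24  'ab'
  #7 SA[7]=0  'abaaaabaabbbabaabbabbaabab'
  #8 SA[8]=12  'abaabbabbaabab'
  #9 SA[9]=5  'abaabbbabaabbabbaabab'
  #10 SA[10]=22  'abab'
  #11 SA[11]=18  'abbaabab'
  #12 SA[12]=15  'abbabbaabab'
  #13 SA[13]=8  'abbbabaabbabbaabab'
  #14 SA[14]=25  'b'
  #15 SA[15]=1  'baaaabaabbbabaabbabbaabab'
  #16 SA[16]=20  'baabab'
  #17 SA[17]=13  'baabbabbaabab'
  #18 SA[18]=6  'baabbbabaabbabbaabab'
  #19 SA[19]=23  'bab'
  #20 SA[20]=11  'babaabbabbaabab'
  #21 SA[21]=17  'babbaabab'
  #22 SA[22]=19  'bbaabab'
  #23 SA[23]=10  'bbabaabbabbaabab'
  #24 SA[24]=16  'bbabbaabab'
  #25 SA[25]=9  'bbbabaabbabbaabab'

SA = [2, 3, 4, 21, 14, 7, 24, 0, 12, 5, 22, 18, 15, 8, 25, 1, 20, 13, 6, 23, 11, 17, 19, 10, 16, 9]
i: (SA[i-1],SA[i]) lcp shared
  1: (2,3) 3 'aaa'
  2: (3,4) 2 'aa'
  3: (4,21) 4 'aaba'
  4: (21,14) 3 'aab'
  5: (14,7) 4 'aabb'
  6: (7,24) 1 'a'
  7: (24,0) 2 'ab'
  8: (0,12) 4 'abaa'
  9: (12,5) 6 'abaabb'
  10: (5,22) 3 'aba'
  11: (22,18) 2 'ab'
  12: (18,15) 4 'abba'
  13: (15,8) 3 'abb'
  14: (8,25) 0 ''
  15: (25,1) 1 'b'
  16: (1,20) 3 'baa'
  17: (20,13) 4 'baab'
  18: (13,6) 5 'baabb'
  19: (6,23) 2 'ba'
  20: (23,11) 3 'bab'
  21: (11,17) 3 'bab'
  22: (17,19) 1 'b'
  23: (19,10) 3 'bba'
  24: (10,16) 4 'bbab'
  25: (16,9) 2 'bb'

n(n+1)/2 = 26·27/2 = 351
Σ LCP = 0 + 3 + 2 + 4 + 3 + 4 + 1 + 2 + 4 + 6 + 3 + 2 + 4 + 3 + 0 + 1 + 3 + 4 + 5 + 2 + 3 + 3 + 1 + 3 + 4 + 2 = 72
distinct = 351 − 72 = 279

279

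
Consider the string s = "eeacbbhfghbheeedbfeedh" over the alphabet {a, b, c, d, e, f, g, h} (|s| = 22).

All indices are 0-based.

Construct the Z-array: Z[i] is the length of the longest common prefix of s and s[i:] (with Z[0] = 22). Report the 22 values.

Z[0]=22
i=1: i≥r, start 0; Z[1]=1 scan→box=[1,2)
i=2: i≥r, start 0; Z[2]=0
i=3: i≥r, start 0; Z[3]=0
i=4: i≥r, start 0; Z[4]=0
i=5: i≥r, start 0; Z[5]=0
i=6: i≥r, start 0; Z[6]=0
i=7: i≥r, start 0; Z[7]=0
i=8: i≥r, start 0; Z[8]=0
i=9: i≥r, start 0; Z[9]=0
i=10: i≥r, start 0; Z[10]=0
i=11: i≥r, start 0; Z[11]=0
i=12: i≥r, start 0; Z[12]=2 scan→box=[12,14)
i=13: min(r-i=1, Z[1]=1)=1; Z[13]=2 scan→box=[13,15)
i=14: min(r-i=1, Z[1]=1)=1; Z[14]=1
i=15: i≥r, start 0; Z[15]=0
i=16: i≥r, start 0; Z[16]=0
i=17: i≥r, start 0; Z[17]=0
i=18: i≥r, start 0; Z[18]=2 scan→box=[18,20)
i=19: min(r-i=1, Z[1]=1)=1; Z[19]=1
i=20: i≥r, start 0; Z[20]=0
i=21: i≥r, start 0; Z[21]=0

[22, 1, 0, 0, 0, 0, 0, 0, 0, 0, 0, 0, 2, 2, 1, 0, 0, 0, 2, 1, 0, 0]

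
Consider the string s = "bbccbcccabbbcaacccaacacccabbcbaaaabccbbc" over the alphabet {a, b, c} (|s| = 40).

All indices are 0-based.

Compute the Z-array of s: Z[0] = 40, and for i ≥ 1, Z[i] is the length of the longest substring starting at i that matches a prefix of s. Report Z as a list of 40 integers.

[40, 1, 0, 0, 1, 0, 0, 0, 0, 2, 3, 1, 0, 0, 0, 0, 0, 0, 0, 0, 0, 0, 0, 0, 0, 0, 3, 1, 0, 1, 0, 0, 0, 0, 1, 0, 0, 3, 1, 0]

Z[0]=40
i=1: fresh scan; Z[1]=1 extend→box=[1,2)
i=2: fresh scan; Z[2]=0
i=3: fresh scan; Z[3]=0
i=4: fresh scan; Z[4]=1 extend→box=[4,5)
i=5: fresh scan; Z[5]=0
i=6: fresh scan; Z[6]=0
i=7: fresh scan; Z[7]=0
i=8: fresh scan; Z[8]=0
i=9: fresh scan; Z[9]=2 extend→box=[9,11)
i=10: min(r-i=1, Z[1]=1)=1; Z[10]=3 extend→box=[10,13)
i=11: min(r-i=2, Z[1]=1)=1; Z[11]=1
i=12: min(r-i=1, Z[2]=0)=0; Z[12]=0
i=13: fresh scan; Z[13]=0
i=14: fresh scan; Z[14]=0
i=15: fresh scan; Z[15]=0
i=16: fresh scan; Z[16]=0
i=17: fresh scan; Z[17]=0
i=18: fresh scan; Z[18]=0
i=19: fresh scan; Z[19]=0
i=20: fresh scan; Z[20]=0
i=21: fresh scan; Z[21]=0
i=22: fresh scan; Z[22]=0
i=23: fresh scan; Z[23]=0
i=24: fresh scan; Z[24]=0
i=25: fresh scan; Z[25]=0
i=26: fresh scan; Z[26]=3 extend→box=[26,29)
i=27: min(r-i=2, Z[1]=1)=1; Z[27]=1
i=28: min(r-i=1, Z[2]=0)=0; Z[28]=0
i=29: fresh scan; Z[29]=1 extend→box=[29,30)
i=30: fresh scan; Z[30]=0
i=31: fresh scan; Z[31]=0
i=32: fresh scan; Z[32]=0
i=33: fresh scan; Z[33]=0
i=34: fresh scan; Z[34]=1 extend→box=[34,35)
i=35: fresh scan; Z[35]=0
i=36: fresh scan; Z[36]=0
i=37: fresh scan; Z[37]=3 extend→box=[37,40)
i=38: min(r-i=2, Z[1]=1)=1; Z[38]=1
i=39: min(r-i=1, Z[2]=0)=0; Z[39]=0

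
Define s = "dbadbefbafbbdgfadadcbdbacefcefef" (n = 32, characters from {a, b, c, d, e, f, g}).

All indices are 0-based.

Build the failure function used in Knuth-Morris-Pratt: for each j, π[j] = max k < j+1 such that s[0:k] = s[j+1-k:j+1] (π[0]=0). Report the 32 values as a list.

π[0] = 0
j=1 s[j]='b': π[1]=0 (border '')
j=2 s[j]='a': π[2]=0 (border '')
j=3 s[j]='d': π[3]=1 (border 'd')
j=4 s[j]='b': π[4]=2 (border 'db')
j=5 s[j]='e': k: 2→0; π[5]=0 (border '')
j=6 s[j]='f': π[6]=0 (border '')
j=7 s[j]='b': π[7]=0 (border '')
j=8 s[j]='a': π[8]=0 (border '')
j=9 s[j]='f': π[9]=0 (border '')
j=10 s[j]='b': π[10]=0 (border '')
j=11 s[j]='b': π[11]=0 (border '')
j=12 s[j]='d': π[12]=1 (border 'd')
j=13 s[j]='g': k: 1→0; π[13]=0 (border '')
j=14 s[j]='f': π[14]=0 (border '')
j=15 s[j]='a': π[15]=0 (border '')
j=16 s[j]='d': π[16]=1 (border 'd')
j=17 s[j]='a': k: 1→0; π[17]=0 (border '')
j=18 s[j]='d': π[18]=1 (border 'd')
j=19 s[j]='c': k: 1→0; π[19]=0 (border '')
j=20 s[j]='b': π[20]=0 (border '')
j=21 s[j]='d': π[21]=1 (border 'd')
j=22 s[j]='b': π[22]=2 (border 'db')
j=23 s[j]='a': π[23]=3 (border 'dba')
j=24 s[j]='c': k: 3→0; π[24]=0 (border '')
j=25 s[j]='e': π[25]=0 (border '')
j=26 s[j]='f': π[26]=0 (border '')
j=27 s[j]='c': π[27]=0 (border '')
j=28 s[j]='e': π[28]=0 (border '')
j=29 s[j]='f': π[29]=0 (border '')
j=30 s[j]='e': π[30]=0 (border '')
j=31 s[j]='f': π[31]=0 (border '')

[0, 0, 0, 1, 2, 0, 0, 0, 0, 0, 0, 0, 1, 0, 0, 0, 1, 0, 1, 0, 0, 1, 2, 3, 0, 0, 0, 0, 0, 0, 0, 0]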